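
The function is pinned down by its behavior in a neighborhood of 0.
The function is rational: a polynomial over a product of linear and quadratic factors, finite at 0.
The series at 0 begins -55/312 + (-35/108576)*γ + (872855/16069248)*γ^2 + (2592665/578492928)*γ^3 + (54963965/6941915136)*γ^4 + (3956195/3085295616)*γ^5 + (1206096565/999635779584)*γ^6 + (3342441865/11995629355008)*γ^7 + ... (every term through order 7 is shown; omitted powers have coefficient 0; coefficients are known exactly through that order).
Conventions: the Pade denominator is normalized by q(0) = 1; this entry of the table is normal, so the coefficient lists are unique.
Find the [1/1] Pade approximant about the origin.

Taylor coefficients needed (read off): a_0 = -55/312, a_1 = -35/108576, a_2 = 872855/16069248.
Write the denominator as Q(γ) = 1 + q1*γ. Requiring Q*f - P = O(γ^3) with deg P <= 1 kills the coefficients of γ^2..γ^2 in Q*f:
  γ^2: a_2 + q1*a_1 = 0, i.e. 872855/16069248 + (-35/108576)*q1 = 0.
Solving this linear system: q1 = 174571/1036.
The numerator is Q*f truncated at degree 1: P0 = a_0 = -55/312; P1 = a_1 + q1*a_0 = -208832825/7030296.

The Pade approximant has numerator coefficients [-55/312, -208832825/7030296]; denominator coefficients [1, 174571/1036].


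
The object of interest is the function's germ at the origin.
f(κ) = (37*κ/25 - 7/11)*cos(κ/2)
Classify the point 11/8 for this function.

The point is a regular point.

There is no denominator, hence no pole anywhere.
The factor cos(κ/2) is entire.
So the germ continues analytically to 11/8.


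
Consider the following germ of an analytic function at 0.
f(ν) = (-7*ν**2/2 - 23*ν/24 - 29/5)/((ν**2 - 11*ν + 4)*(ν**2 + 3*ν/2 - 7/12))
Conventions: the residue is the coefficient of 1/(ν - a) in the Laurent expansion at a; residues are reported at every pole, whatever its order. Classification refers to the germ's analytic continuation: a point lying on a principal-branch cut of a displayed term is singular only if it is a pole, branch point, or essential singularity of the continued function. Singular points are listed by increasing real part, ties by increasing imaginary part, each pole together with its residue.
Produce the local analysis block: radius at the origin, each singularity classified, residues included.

Radius of convergence at 0: -3/4 + (1/12)*sqrt(165).
At -3/4 - (1/12)*sqrt(165): a pole of order 1; residue -4513/1820 + (107039/500500)*sqrt(165).
At -3/4 + (1/12)*sqrt(165): a pole of order 1; residue -4513/1820 - (107039/500500)*sqrt(165).
At 11/2 - (1/2)*sqrt(105): a pole of order 1; residue 4513/1820 + (37199/136500)*sqrt(105).
At 11/2 + (1/2)*sqrt(105): a pole of order 1; residue 4513/1820 - (37199/136500)*sqrt(105).

Denominator factor (ν**2 - 11*ν + 4): discriminant 105, real irrational roots 11/2 + (1/2)*sqrt(105) and 11/2 - (1/2)*sqrt(105); poles of order 1, moduli 11/2 + (1/2)*sqrt(105) and 11/2 - (1/2)*sqrt(105).
Denominator factor (ν**2 + 3*ν/2 - 7/12): discriminant 55/12, real irrational roots -3/4 + (1/12)*sqrt(165) and -3/4 - (1/12)*sqrt(165); poles of order 1, moduli -3/4 + (1/12)*sqrt(165) and 3/4 + (1/12)*sqrt(165).
The radius of convergence is the smallest modulus among the singular points: -3/4 + (1/12)*sqrt(165).
The factor ν**2 + 3*ν/2 - 7/12 splits as (ν - a)(ν - a') with a = -3/4 - (1/12)*sqrt(165), a' = -3/4 + (1/12)*sqrt(165). At the order-1 pole a set g(ν) = (ν - a)*f(ν) = [(-7*ν**2/2 - 23*ν/24 - 29/5)/(ν**2 - 11*ν + 4)] / (ν - a').
Simple pole: residue = g(a) at a = -3/4 - (1/12)*sqrt(165), which is -4513/1820 + (107039/500500)*sqrt(165).
The factor ν**2 + 3*ν/2 - 7/12 splits as (ν - a)(ν - a') with a = -3/4 + (1/12)*sqrt(165), a' = -3/4 - (1/12)*sqrt(165). At the order-1 pole a set g(ν) = (ν - a)*f(ν) = [(-7*ν**2/2 - 23*ν/24 - 29/5)/(ν**2 - 11*ν + 4)] / (ν - a').
Simple pole: residue = g(a) at a = -3/4 + (1/12)*sqrt(165), which is -4513/1820 - (107039/500500)*sqrt(165).
The factor ν**2 - 11*ν + 4 splits as (ν - a)(ν - a') with a = 11/2 - (1/2)*sqrt(105), a' = 11/2 + (1/2)*sqrt(105). At the order-1 pole a set g(ν) = (ν - a)*f(ν) = [(-7*ν**2/2 - 23*ν/24 - 29/5)/(ν**2 + 3*ν/2 - 7/12)] / (ν - a').
Simple pole: residue = g(a) at a = 11/2 - (1/2)*sqrt(105), which is 4513/1820 + (37199/136500)*sqrt(105).
The factor ν**2 - 11*ν + 4 splits as (ν - a)(ν - a') with a = 11/2 + (1/2)*sqrt(105), a' = 11/2 - (1/2)*sqrt(105). At the order-1 pole a set g(ν) = (ν - a)*f(ν) = [(-7*ν**2/2 - 23*ν/24 - 29/5)/(ν**2 + 3*ν/2 - 7/12)] / (ν - a').
Simple pole: residue = g(a) at a = 11/2 + (1/2)*sqrt(105), which is 4513/1820 - (37199/136500)*sqrt(105).
List the singular points by increasing real part (a conjugate pair: the negative imaginary part first).


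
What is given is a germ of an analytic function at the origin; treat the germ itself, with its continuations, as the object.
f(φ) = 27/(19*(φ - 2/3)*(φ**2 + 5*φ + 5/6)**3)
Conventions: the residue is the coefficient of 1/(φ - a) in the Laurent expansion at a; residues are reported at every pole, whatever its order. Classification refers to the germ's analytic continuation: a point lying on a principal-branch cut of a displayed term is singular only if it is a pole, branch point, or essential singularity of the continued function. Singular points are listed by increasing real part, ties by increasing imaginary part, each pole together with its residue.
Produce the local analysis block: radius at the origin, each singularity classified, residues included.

Denominator factor (φ**2 + 5*φ + 5/6)^3: discriminant 65/3, real irrational roots -5/2 + (1/6)*sqrt(195) and -5/2 - (1/6)*sqrt(195); poles of order 3, moduli 5/2 - (1/6)*sqrt(195) and 5/2 + (1/6)*sqrt(195).
Denominator factor (φ - 2/3): pole of order 1 at 2/3, modulus 2/3.
The radius of convergence is the smallest modulus among the singular points: 5/2 - (1/6)*sqrt(195).
The factor φ**2 + 5*φ + 5/6 splits as (φ - a)(φ - a') with a = -5/2 - (1/6)*sqrt(195), a' = -5/2 + (1/6)*sqrt(195). At the order-3 pole a set g(φ) = (φ - a)^3*f(φ) = [27/(19*(φ - 2/3))] / (φ - a')^3.
Order-3 pole: residue = g''(a)/2; g''(-5/2 - (1/6)*sqrt(195)) = -157464/10863953 + (187635852/157027004875)*sqrt(195), so the residue is -78732/10863953 + (93817926/157027004875)*sqrt(195).
The factor φ**2 + 5*φ + 5/6 splits as (φ - a)(φ - a') with a = -5/2 + (1/6)*sqrt(195), a' = -5/2 - (1/6)*sqrt(195). At the order-3 pole a set g(φ) = (φ - a)^3*f(φ) = [27/(19*(φ - 2/3))] / (φ - a')^3.
Order-3 pole: residue = g''(a)/2; g''(-5/2 + (1/6)*sqrt(195)) = -157464/10863953 - (187635852/157027004875)*sqrt(195), so the residue is -78732/10863953 - (93817926/157027004875)*sqrt(195).
At the order-1 pole 2/3 set g(φ) = (φ - (2/3))*f(φ) = 27/(19*(φ**2 + 5*φ + 5/6)**3).
Simple pole: residue = g(a) at a = 2/3, which is 157464/10863953.
List the singular points by increasing real part (a conjugate pair: the negative imaginary part first).

Radius of convergence at 0: 5/2 - (1/6)*sqrt(195).
At -5/2 - (1/6)*sqrt(195): a pole of order 3; residue -78732/10863953 + (93817926/157027004875)*sqrt(195).
At -5/2 + (1/6)*sqrt(195): a pole of order 3; residue -78732/10863953 - (93817926/157027004875)*sqrt(195).
At 2/3: a pole of order 1; residue 157464/10863953.


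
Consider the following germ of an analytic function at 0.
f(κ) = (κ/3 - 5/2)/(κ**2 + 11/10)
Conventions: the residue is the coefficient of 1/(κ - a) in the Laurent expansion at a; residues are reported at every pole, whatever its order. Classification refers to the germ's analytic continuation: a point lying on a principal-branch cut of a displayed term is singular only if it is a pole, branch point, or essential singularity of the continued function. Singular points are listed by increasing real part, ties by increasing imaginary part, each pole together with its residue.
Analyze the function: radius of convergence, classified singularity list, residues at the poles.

Denominator factor (κ**2 + 11/10): discriminant -22/5, complex-conjugate roots ((1/10)*sqrt(110))*i and -((1/10)*sqrt(110))*i; poles of order 1, moduli (1/10)*sqrt(110) and (1/10)*sqrt(110).
The radius of convergence is the smallest modulus among the singular points: (1/10)*sqrt(110).
The factor κ**2 + 11/10 splits as (κ - a)(κ - a') with a = -((1/10)*sqrt(110))*i, a' = ((1/10)*sqrt(110))*i. At the order-1 pole a set g(κ) = (κ - a)*f(κ) = [κ/3 - 5/2] / (κ - a').
Simple pole: residue = g(a) at a = -((1/10)*sqrt(110))*i, which is (1/6) - ((5/44)*sqrt(110))*i.
The factor κ**2 + 11/10 splits as (κ - a)(κ - a') with a = ((1/10)*sqrt(110))*i, a' = -((1/10)*sqrt(110))*i. At the order-1 pole a set g(κ) = (κ - a)*f(κ) = [κ/3 - 5/2] / (κ - a').
Simple pole: residue = g(a) at a = ((1/10)*sqrt(110))*i, which is (1/6) + ((5/44)*sqrt(110))*i.
List the singular points by increasing real part (a conjugate pair: the negative imaginary part first).

Radius of convergence at 0: (1/10)*sqrt(110).
At -((1/10)*sqrt(110))*i: a pole of order 1; residue (1/6) - ((5/44)*sqrt(110))*i.
At ((1/10)*sqrt(110))*i: a pole of order 1; residue (1/6) + ((5/44)*sqrt(110))*i.


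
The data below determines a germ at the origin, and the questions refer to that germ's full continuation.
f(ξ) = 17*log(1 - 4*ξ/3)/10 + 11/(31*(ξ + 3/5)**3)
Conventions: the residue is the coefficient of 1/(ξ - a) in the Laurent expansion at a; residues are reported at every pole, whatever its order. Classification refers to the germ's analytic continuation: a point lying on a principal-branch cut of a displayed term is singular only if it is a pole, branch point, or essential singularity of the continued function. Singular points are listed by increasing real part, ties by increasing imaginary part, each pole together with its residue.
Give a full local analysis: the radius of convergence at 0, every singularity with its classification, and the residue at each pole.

Denominator factor (ξ + 3/5)^3: pole of order 3 at -3/5, modulus 3/5.
Branch term (17/10)*log(1 - ξ/(3/4)): its argument vanishes at ξ = 3/4, a logarithmic branch point, modulus 3/4.
The radius of convergence is the smallest modulus among the singular points: 3/5.
The branch term is analytic at -3/5 and contributes nothing to the residue; only the rational part matters.
At the order-3 pole -3/5 set g(ξ) = (ξ - (-3/5))^3*(rational part) = 11/31.
Order-3 pole: residue = g''(a)/2; g''(-3/5) = 0, so the residue is 0.
List the singular points by increasing real part (a conjugate pair: the negative imaginary part first).

Radius of convergence at 0: 3/5.
At -3/5: a pole of order 3; residue 0.
At 3/4: a logarithmic branch point.


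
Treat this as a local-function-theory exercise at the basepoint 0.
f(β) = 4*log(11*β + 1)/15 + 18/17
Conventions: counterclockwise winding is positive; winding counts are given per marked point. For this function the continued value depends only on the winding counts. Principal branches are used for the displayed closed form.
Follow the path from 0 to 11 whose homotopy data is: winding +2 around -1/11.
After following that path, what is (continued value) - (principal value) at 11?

The rational part is single-valued and drops out of the difference; each branch term changes only by its own monodromy.
(4/15)*log(1 - β/(-1/11)): each positive loop around -1/11 adds 2*pi*i to the log, so winding +2 contributes (4/15)*(2)*2*pi*i = (16/15)*pi*i.
Summing the contributions at β = 11 gives (16/15)*pi*i.

Continued minus principal equals (16/15)*pi*i.


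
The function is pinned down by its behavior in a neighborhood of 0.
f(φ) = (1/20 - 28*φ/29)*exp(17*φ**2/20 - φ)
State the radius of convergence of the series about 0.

The radius of convergence is infinite.

The factor exp(17*φ**2/20 - φ) is entire and contributes no finite singular point.
The polynomial part has no poles.
No finite singular points: the Taylor series at 0 converges everywhere.


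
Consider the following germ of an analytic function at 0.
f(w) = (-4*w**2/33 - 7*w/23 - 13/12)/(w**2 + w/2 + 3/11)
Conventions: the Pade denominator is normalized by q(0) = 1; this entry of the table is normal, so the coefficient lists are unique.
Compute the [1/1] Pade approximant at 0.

The Pade approximant has numerator coefficients [-143/36, 1840151/230598]; denominator coefficients [1, -16783/36762].

Taylor coefficients needed (expand at 0): a_0 = -143/36, a_1 = 30635/4968, a_2 = 83915/29808.
Write the denominator as Q(w) = 1 + q1*w. Requiring Q*f - P = O(w^3) with deg P <= 1 kills the coefficients of w^2..w^2 in Q*f:
  w^2: a_2 + q1*a_1 = 0, i.e. 83915/29808 + (30635/4968)*q1 = 0.
Solving this linear system: q1 = -16783/36762.
The numerator is Q*f truncated at degree 1: P0 = a_0 = -143/36; P1 = a_1 + q1*a_0 = 1840151/230598.


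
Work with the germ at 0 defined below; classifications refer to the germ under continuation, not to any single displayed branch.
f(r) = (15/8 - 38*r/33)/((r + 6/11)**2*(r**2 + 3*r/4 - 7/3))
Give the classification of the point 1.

Denominator factors: r + 6/11 = 17/11 at r = 1; r**2 + 3*r/4 - 7/3 = -7/12 at r = 1 — none vanishes.
So the germ continues analytically to 1.

The point is a regular point.


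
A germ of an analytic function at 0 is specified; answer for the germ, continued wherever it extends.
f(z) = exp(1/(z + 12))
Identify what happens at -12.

The exponent 1/(z - (-12)) has a pole at -12, so exp(1/(z - (-12))) takes every nonzero value near it: an essential singularity (not a pole of any order).

The point is an essential singularity.


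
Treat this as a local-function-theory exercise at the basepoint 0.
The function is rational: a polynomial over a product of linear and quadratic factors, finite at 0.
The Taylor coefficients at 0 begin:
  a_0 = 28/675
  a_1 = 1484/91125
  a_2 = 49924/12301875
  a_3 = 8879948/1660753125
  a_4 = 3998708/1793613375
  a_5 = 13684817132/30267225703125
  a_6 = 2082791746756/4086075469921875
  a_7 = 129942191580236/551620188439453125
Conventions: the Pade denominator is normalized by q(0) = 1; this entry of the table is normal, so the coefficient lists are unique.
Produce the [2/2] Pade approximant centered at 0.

The Pade approximant has numerator coefficients [28/675, 12152/1577475, -896/83025]; denominator coefficients [1, -21757/105165, -436604/1577475].

Taylor coefficients needed (read off): a_0 = 28/675, a_1 = 1484/91125, a_2 = 49924/12301875, a_3 = 8879948/1660753125, a_4 = 3998708/1793613375.
Write the denominator as Q(h) = 1 + q1*h + q2*h^2. Requiring Q*f - P = O(h^5) with deg P <= 2 kills the coefficients of h^3..h^4 in Q*f:
  h^3: a_3 + q1*a_2 + q2*a_1 = 0, i.e. 8879948/1660753125 + (49924/12301875)*q1 + (1484/91125)*q2 = 0.
  h^4: a_4 + q1*a_3 + q2*a_2 = 0, i.e. 3998708/1793613375 + (8879948/1660753125)*q1 + (49924/12301875)*q2 = 0.
Solving this linear system: q1 = -21757/105165, q2 = -436604/1577475.
The numerator is Q*f truncated at degree 2: P0 = a_0 = 28/675; P1 = a_1 + q1*a_0 = 12152/1577475; P2 = a_2 + q1*a_1 + q2*a_0 = -896/83025.


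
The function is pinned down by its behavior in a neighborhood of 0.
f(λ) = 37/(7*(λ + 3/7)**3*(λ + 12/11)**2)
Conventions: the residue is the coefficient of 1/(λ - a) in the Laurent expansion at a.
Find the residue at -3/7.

At the order-3 pole -3/7 set g(λ) = (λ - (-3/7))^3*f(λ) = 37/(7*(λ + 12/11)**2).
Order-3 pole: residue = g''(a)/2; g''(-3/7) = 371617862/2255067, so the residue is 185808931/2255067.

The residue is 185808931/2255067.


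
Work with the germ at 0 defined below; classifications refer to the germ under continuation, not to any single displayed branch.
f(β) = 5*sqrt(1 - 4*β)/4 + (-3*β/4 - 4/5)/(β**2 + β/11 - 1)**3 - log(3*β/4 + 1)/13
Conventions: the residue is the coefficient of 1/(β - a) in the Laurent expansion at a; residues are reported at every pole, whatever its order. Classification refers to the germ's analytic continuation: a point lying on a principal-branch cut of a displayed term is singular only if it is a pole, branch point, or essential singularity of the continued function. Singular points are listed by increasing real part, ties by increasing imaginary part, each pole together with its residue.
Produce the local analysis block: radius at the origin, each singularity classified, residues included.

Denominator factor (β**2 + β/11 - 1)^3: discriminant 485/121, real irrational roots -1/22 + (1/22)*sqrt(485) and -1/22 - (1/22)*sqrt(485); poles of order 3, moduli -1/22 + (1/22)*sqrt(485) and 1/22 + (1/22)*sqrt(485).
Branch term (-1/13)*log(1 - β/(-4/3)): its argument vanishes at β = -4/3, a logarithmic branch point, modulus 4/3.
Branch term (5/4)*sqrt(1 - β/(1/4)): its argument vanishes at β = 1/4, a square-root branch point, modulus 1/4.
The radius of convergence is the smallest modulus among the singular points: 1/4.
The branch terms are analytic at -1/22 - (1/22)*sqrt(485) and contribute nothing to the residue; only the rational part matters.
The factor β**2 + β/11 - 1 splits as (β - a)(β - a') with a = -1/22 - (1/22)*sqrt(485), a' = -1/22 + (1/22)*sqrt(485). At the order-3 pole a set g(β) = (β - a)^3*(rational part) = [-3*β/4 - 4/5] / (β - a')^3.
Order-3 pole: residue = g''(a)/2; g''(-1/22 - (1/22)*sqrt(485)) = (14802051/1140841250)*sqrt(485), so the residue is (14802051/2281682500)*sqrt(485).
The branch terms are analytic at -1/22 + (1/22)*sqrt(485) and contribute nothing to the residue; only the rational part matters.
The factor β**2 + β/11 - 1 splits as (β - a)(β - a') with a = -1/22 + (1/22)*sqrt(485), a' = -1/22 - (1/22)*sqrt(485). At the order-3 pole a set g(β) = (β - a)^3*(rational part) = [-3*β/4 - 4/5] / (β - a')^3.
Order-3 pole: residue = g''(a)/2; g''(-1/22 + (1/22)*sqrt(485)) = -(14802051/1140841250)*sqrt(485), so the residue is -(14802051/2281682500)*sqrt(485).
List the singular points by increasing real part (a conjugate pair: the negative imaginary part first).

Radius of convergence at 0: 1/4.
At -4/3: a logarithmic branch point.
At -1/22 - (1/22)*sqrt(485): a pole of order 3; residue (14802051/2281682500)*sqrt(485).
At 1/4: an algebraic (square-root) branch point.
At -1/22 + (1/22)*sqrt(485): a pole of order 3; residue -(14802051/2281682500)*sqrt(485).


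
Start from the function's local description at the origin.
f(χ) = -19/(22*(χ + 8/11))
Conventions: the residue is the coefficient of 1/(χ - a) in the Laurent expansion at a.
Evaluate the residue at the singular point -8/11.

At the order-1 pole -8/11 set g(χ) = (χ - (-8/11))*f(χ) = -19/22.
Simple pole: residue = g(a) at a = -8/11, which is -19/22.

The residue is -19/22.


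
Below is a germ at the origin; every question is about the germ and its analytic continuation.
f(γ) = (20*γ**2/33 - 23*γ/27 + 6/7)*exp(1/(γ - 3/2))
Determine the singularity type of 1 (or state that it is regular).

The point is a regular point.

There is no denominator, hence no pole anywhere.
The essential point of exp(1/(γ - (3/2))) is 3/2, not 1.
So the germ continues analytically to 1.


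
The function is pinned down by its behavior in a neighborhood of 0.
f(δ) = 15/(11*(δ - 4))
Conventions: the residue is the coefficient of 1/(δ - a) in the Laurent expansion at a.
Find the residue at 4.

The residue is 15/11.

At the order-1 pole 4 set g(δ) = (δ - (4))*f(δ) = 15/11.
Simple pole: residue = g(a) at a = 4, which is 15/11.


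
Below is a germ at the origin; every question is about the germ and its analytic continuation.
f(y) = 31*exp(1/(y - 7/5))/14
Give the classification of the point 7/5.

The point is an essential singularity.

The exponent 1/(y - (7/5)) has a pole at 7/5, so exp(1/(y - (7/5))) takes every nonzero value near it: an essential singularity (not a pole of any order).


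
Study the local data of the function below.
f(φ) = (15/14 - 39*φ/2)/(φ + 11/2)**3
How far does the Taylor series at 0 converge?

Denominator factor (φ + 11/2)^3: pole of order 3 at -11/2, modulus 11/2.
The radius of convergence is the smallest modulus among the singular points: 11/2.

The radius of convergence is 11/2.


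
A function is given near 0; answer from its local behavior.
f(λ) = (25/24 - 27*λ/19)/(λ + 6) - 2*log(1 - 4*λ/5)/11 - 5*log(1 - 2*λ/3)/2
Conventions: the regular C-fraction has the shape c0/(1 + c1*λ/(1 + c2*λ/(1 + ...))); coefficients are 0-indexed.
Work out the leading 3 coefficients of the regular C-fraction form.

Taylor coefficients (expand at 0): a_0 = 25/144, a_1 = 1396163/902880, a_2 = 17823761/27086400.
c0 = a_0 = 25/144. Peel one level at a time: if S = 1 + c*λ/S' with S'(0) = 1, then c is the λ-coefficient of S and S' = c*λ/(S - 1).
S_1 = c0/f = 1 + (-1396163/156750)*λ + (51559499204/682515625)*λ^2 + ...; c1 = -1396163/156750.
S_2 = c1*λ/(S_1 - 1) = 1 + (309356995224/36474758375)*λ + ...; c2 = 309356995224/36474758375.

The regular C-fraction coefficients are [25/144, -1396163/156750, 309356995224/36474758375].


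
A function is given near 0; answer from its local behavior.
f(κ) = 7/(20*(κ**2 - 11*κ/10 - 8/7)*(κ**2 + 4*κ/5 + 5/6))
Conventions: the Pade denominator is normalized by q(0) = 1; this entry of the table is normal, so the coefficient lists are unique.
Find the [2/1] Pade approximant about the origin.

The Pade approximant has numerator coefficients [-147/400, 40889569/130507000, -93532523/652535000]; denominator coefficients [1, 167562689/156608400].

Taylor coefficients needed (expand at 0): a_0 = -147/400, a_1 = 113043/160000, a_2 = -57553587/64000000, a_3 = 24631715283/25600000000.
Write the denominator as Q(κ) = 1 + q1*κ. Requiring Q*f - P = O(κ^4) with deg P <= 2 kills the coefficients of κ^3..κ^3 in Q*f:
  κ^3: a_3 + q1*a_2 = 0, i.e. 24631715283/25600000000 + (-57553587/64000000)*q1 = 0.
Solving this linear system: q1 = 167562689/156608400.
The numerator is Q*f truncated at degree 2: P0 = a_0 = -147/400; P1 = a_1 + q1*a_0 = 40889569/130507000; P2 = a_2 + q1*a_1 = -93532523/652535000.


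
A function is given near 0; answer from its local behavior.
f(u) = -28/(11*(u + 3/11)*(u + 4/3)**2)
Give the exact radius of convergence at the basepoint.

The radius of convergence is 3/11.

Denominator factor (u + 3/11): pole of order 1 at -3/11, modulus 3/11.
Denominator factor (u + 4/3)^2: pole of order 2 at -4/3, modulus 4/3.
The radius of convergence is the smallest modulus among the singular points: 3/11.


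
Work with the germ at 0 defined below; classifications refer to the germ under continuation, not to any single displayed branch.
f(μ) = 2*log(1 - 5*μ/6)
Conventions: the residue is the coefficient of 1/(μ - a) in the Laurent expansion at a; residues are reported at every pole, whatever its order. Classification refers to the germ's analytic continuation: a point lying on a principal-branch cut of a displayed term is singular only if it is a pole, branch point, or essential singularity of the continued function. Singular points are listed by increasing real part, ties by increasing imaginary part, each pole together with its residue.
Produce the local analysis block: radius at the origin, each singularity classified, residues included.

Branch term (2)*log(1 - μ/(6/5)): its argument vanishes at μ = 6/5, a logarithmic branch point, modulus 6/5.
The radius of convergence is the smallest modulus among the singular points: 6/5.

Radius of convergence at 0: 6/5.
At 6/5: a logarithmic branch point.


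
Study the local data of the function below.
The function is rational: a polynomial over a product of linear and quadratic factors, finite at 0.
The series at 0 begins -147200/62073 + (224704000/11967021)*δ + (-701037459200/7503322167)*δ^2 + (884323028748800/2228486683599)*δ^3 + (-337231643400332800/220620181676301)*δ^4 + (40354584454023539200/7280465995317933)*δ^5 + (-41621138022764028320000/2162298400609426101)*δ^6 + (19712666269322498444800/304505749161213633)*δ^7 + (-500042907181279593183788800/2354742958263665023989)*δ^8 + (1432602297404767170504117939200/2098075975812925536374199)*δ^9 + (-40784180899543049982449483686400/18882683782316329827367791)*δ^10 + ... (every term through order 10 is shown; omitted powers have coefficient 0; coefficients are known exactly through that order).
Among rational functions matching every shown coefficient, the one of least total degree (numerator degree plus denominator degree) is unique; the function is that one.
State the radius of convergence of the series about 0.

No rational of total degree below 9 reproduces all 11 coefficients; solving the [2/7] Pade equations on them gives f(δ) = (23*δ**2/11 + 14*δ/37 - 23/38)/((δ + 3/8)**3*(δ**2 + 7*δ/9 - 11/5)**2), whose expansion matches every shown term.
Denominator factor (δ**2 + 7*δ/9 - 11/5)^2: discriminant 3809/405, real irrational roots -7/18 + (1/90)*sqrt(19045) and -7/18 - (1/90)*sqrt(19045); poles of order 2, moduli -7/18 + (1/90)*sqrt(19045) and 7/18 + (1/90)*sqrt(19045).
Denominator factor (δ + 3/8)^3: pole of order 3 at -3/8, modulus 3/8.
The radius of convergence is the smallest modulus among the singular points: 3/8.

The radius of convergence is 3/8.


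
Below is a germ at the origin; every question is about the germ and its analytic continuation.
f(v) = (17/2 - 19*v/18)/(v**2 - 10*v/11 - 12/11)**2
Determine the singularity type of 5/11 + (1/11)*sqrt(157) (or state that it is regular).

The point is a pole of order 2.

The denominator factor v**2 - 10*v/11 - 12/11 vanishes at 5/11 + (1/11)*sqrt(157) and appears to the power 2; the numerator there equals 794/99 - (19/198)*sqrt(157), nonzero, and no other factor vanishes.
Hence a pole whose order is the multiplicity, 2.


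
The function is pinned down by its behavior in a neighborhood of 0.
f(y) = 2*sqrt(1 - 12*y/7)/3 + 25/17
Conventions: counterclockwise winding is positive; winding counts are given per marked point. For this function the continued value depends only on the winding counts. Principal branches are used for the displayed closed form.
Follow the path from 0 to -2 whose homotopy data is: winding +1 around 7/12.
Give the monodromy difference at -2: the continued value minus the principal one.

Continued minus principal equals -(4/21)*sqrt(217).

The rational part is single-valued and drops out of the difference; each branch term changes only by its own monodromy.
(2/3)*sqrt(1 - y/(7/12)): winding +1 is odd, the square root flips sign, contributing -2*(2/3)*sqrt(1 - (-2)/(7/12)) = -2*(2/3)*sqrt(31/7) = -(4/21)*sqrt(217).
Summing the contributions at y = -2 gives -(4/21)*sqrt(217).


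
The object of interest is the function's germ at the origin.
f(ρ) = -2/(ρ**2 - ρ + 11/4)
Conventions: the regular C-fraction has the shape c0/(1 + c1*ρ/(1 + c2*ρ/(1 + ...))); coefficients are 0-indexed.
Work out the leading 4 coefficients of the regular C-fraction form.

The regular C-fraction coefficients are [-8/11, -4/11, 1, -1].

Taylor coefficients (expand at 0): a_0 = -8/11, a_1 = -32/121, a_2 = 224/1331, a_3 = 2304/14641.
c0 = a_0 = -8/11. Peel one level at a time: if S = 1 + c*ρ/S' with S'(0) = 1, then c is the ρ-coefficient of S and S' = c*ρ/(S - 1).
S_1 = c0/f = 1 + (-4/11)*ρ + (4/11)*ρ^2 + ...; c1 = -4/11.
S_2 = c1*ρ/(S_1 - 1) = 1 + (1)*ρ + (1)*ρ^2 + ...; c2 = 1.
S_3 = c2*ρ/(S_2 - 1) = 1 + (-1)*ρ + ...; c3 = -1.


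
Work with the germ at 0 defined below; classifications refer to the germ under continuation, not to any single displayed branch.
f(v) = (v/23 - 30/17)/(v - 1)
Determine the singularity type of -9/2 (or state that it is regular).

Denominator factors: v - 1 = -11/2 at v = -9/2 — none vanishes.
So the germ continues analytically to -9/2.

The point is a regular point.


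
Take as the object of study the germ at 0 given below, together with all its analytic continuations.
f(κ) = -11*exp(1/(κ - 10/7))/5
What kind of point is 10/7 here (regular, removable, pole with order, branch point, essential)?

The point is an essential singularity.

The exponent 1/(κ - (10/7)) has a pole at 10/7, so exp(1/(κ - (10/7))) takes every nonzero value near it: an essential singularity (not a pole of any order).


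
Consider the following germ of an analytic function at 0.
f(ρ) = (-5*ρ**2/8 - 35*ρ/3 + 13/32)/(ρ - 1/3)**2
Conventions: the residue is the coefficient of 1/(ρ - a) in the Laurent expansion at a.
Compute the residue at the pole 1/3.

The residue is -145/12.

At the order-2 pole 1/3 set g(ρ) = (ρ - (1/3))^2*f(ρ) = -5*ρ**2/8 - 35*ρ/3 + 13/32.
Order-2 pole: residue = g'(a); g'(1/3) = -145/12, so the residue is -145/12.


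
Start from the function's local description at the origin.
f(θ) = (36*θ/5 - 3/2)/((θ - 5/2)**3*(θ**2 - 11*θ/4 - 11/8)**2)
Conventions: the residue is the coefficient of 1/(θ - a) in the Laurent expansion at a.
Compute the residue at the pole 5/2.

At the order-3 pole 5/2 set g(θ) = (θ - (5/2))^3*f(θ) = (36*θ/5 - 3/2)/(θ**2 - 11*θ/4 - 11/8)**2.
Order-3 pole: residue = g''(a)/2; g''(5/2) = 61023/1280, so the residue is 61023/2560.

The residue is 61023/2560.


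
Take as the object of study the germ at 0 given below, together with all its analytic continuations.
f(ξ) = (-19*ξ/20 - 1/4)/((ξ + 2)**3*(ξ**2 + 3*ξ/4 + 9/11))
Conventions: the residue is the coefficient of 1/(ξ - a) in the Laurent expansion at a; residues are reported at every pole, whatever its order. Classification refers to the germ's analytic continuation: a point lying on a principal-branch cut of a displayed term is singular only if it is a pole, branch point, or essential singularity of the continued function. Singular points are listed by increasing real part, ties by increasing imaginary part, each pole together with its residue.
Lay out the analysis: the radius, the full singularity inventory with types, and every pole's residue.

Radius of convergence at 0: (3/11)*sqrt(11).
At -2: a pole of order 3; residue 727573/15560680.
At (-3/8) - ((3/88)*sqrt(583))*i: a pole of order 1; residue (-727573/31121360) - ((15530911/4948296240)*sqrt(583))*i.
At (-3/8) + ((3/88)*sqrt(583))*i: a pole of order 1; residue (-727573/31121360) + ((15530911/4948296240)*sqrt(583))*i.

Denominator factor (ξ + 2)^3: pole of order 3 at -2, modulus 2.
Denominator factor (ξ**2 + 3*ξ/4 + 9/11): discriminant -477/176, complex-conjugate roots (-3/8) + ((3/88)*sqrt(583))*i and (-3/8) - ((3/88)*sqrt(583))*i; poles of order 1, moduli (3/11)*sqrt(11) and (3/11)*sqrt(11).
The radius of convergence is the smallest modulus among the singular points: (3/11)*sqrt(11).
At the order-3 pole -2 set g(ξ) = (ξ - (-2))^3*f(ξ) = (-19*ξ/20 - 1/4)/(ξ**2 + 3*ξ/4 + 9/11).
Order-3 pole: residue = g''(a)/2; g''(-2) = 727573/7780340, so the residue is 727573/15560680.
The factor ξ**2 + 3*ξ/4 + 9/11 splits as (ξ - a)(ξ - a') with a = (-3/8) - ((3/88)*sqrt(583))*i, a' = (-3/8) + ((3/88)*sqrt(583))*i. At the order-1 pole a set g(ξ) = (ξ - a)*f(ξ) = [(-19*ξ/20 - 1/4)/(ξ + 2)**3] / (ξ - a').
Simple pole: residue = g(a) at a = (-3/8) - ((3/88)*sqrt(583))*i, which is (-727573/31121360) - ((15530911/4948296240)*sqrt(583))*i.
The factor ξ**2 + 3*ξ/4 + 9/11 splits as (ξ - a)(ξ - a') with a = (-3/8) + ((3/88)*sqrt(583))*i, a' = (-3/8) - ((3/88)*sqrt(583))*i. At the order-1 pole a set g(ξ) = (ξ - a)*f(ξ) = [(-19*ξ/20 - 1/4)/(ξ + 2)**3] / (ξ - a').
Simple pole: residue = g(a) at a = (-3/8) + ((3/88)*sqrt(583))*i, which is (-727573/31121360) + ((15530911/4948296240)*sqrt(583))*i.
List the singular points by increasing real part (a conjugate pair: the negative imaginary part first).


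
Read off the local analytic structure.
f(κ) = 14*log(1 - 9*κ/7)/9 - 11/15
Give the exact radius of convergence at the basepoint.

Branch term (14/9)*log(1 - κ/(7/9)): its argument vanishes at κ = 7/9, a logarithmic branch point, modulus 7/9.
The radius of convergence is the smallest modulus among the singular points: 7/9.

The radius of convergence is 7/9.


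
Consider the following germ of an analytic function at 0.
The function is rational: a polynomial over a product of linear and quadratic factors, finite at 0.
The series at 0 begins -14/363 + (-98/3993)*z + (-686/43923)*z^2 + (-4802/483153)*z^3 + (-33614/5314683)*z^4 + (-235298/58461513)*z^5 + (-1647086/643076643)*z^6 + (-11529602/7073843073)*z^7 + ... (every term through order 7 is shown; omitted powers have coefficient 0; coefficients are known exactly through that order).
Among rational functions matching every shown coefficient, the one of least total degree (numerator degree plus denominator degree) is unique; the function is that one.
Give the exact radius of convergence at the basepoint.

The radius of convergence is 11/7.

No rational of total degree below 1 reproduces all 8 coefficients; solving the [0/1] Pade equations on them gives f(z) = 2/(33*(z - 11/7)), whose expansion matches every shown term.
Denominator factor (z - 11/7): pole of order 1 at 11/7, modulus 11/7.
The radius of convergence is the smallest modulus among the singular points: 11/7.


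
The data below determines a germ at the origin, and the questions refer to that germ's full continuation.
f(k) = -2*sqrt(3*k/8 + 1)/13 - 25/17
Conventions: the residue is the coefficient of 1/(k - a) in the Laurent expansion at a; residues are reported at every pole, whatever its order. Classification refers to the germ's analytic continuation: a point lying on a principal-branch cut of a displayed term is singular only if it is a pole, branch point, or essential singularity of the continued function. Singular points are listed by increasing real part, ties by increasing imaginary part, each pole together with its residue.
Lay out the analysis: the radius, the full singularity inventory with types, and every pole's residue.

Radius of convergence at 0: 8/3.
At -8/3: an algebraic (square-root) branch point.

Branch term (-2/13)*sqrt(1 - k/(-8/3)): its argument vanishes at k = -8/3, a square-root branch point, modulus 8/3.
The radius of convergence is the smallest modulus among the singular points: 8/3.


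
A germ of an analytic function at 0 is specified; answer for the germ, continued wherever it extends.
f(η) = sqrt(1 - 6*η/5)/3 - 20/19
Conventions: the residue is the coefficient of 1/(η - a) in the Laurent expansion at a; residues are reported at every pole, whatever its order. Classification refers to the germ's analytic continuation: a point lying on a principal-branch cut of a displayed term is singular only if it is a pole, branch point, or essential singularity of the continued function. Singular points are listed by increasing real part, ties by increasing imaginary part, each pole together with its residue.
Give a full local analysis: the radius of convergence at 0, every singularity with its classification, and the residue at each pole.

Radius of convergence at 0: 5/6.
At 5/6: an algebraic (square-root) branch point.

Branch term (1/3)*sqrt(1 - η/(5/6)): its argument vanishes at η = 5/6, a square-root branch point, modulus 5/6.
The radius of convergence is the smallest modulus among the singular points: 5/6.


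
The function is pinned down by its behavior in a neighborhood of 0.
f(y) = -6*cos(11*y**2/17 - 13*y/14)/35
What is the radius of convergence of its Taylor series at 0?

The radius of convergence is infinite.

The factor cos(11*y**2/17 - 13*y/14) is entire and contributes no finite singular point.
The polynomial part has no poles.
No finite singular points: the Taylor series at 0 converges everywhere.


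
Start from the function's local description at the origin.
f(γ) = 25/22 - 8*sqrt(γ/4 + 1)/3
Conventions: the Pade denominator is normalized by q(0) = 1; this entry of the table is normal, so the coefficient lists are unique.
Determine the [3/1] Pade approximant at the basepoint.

Taylor coefficients needed (expand at 0): a_0 = -101/66, a_1 = -1/3, a_2 = 1/48, a_3 = -1/384, a_4 = 5/12288.
Write the denominator as Q(γ) = 1 + q1*γ. Requiring Q*f - P = O(γ^5) with deg P <= 3 kills the coefficients of γ^4..γ^4 in Q*f:
  γ^4: a_4 + q1*a_3 = 0, i.e. 5/12288 + (-1/384)*q1 = 0.
Solving this linear system: q1 = 5/32.
The numerator is Q*f truncated at degree 3: P0 = a_0 = -101/66; P1 = a_1 + q1*a_0 = -403/704; P2 = a_2 + q1*a_1 = -1/32; P3 = a_3 + q1*a_2 = 1/1536.

The Pade approximant has numerator coefficients [-101/66, -403/704, -1/32, 1/1536]; denominator coefficients [1, 5/32].


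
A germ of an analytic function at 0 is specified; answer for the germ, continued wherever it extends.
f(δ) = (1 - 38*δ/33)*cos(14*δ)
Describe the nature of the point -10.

There is no denominator, hence no pole anywhere.
The factor cos(14*δ) is entire.
So the germ continues analytically to -10.

The point is a regular point.


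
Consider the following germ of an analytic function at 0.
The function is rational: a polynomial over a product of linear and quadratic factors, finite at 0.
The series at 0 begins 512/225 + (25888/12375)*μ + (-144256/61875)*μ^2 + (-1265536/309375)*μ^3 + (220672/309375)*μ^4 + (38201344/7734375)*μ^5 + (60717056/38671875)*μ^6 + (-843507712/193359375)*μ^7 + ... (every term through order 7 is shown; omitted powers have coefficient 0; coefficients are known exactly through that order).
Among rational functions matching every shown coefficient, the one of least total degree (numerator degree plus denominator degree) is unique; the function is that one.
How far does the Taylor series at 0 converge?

The radius of convergence is (1/2)*sqrt(5).

No rational of total degree below 5 reproduces all 8 coefficients; solving the [1/4] Pade equations on them gives f(μ) = (14*μ/33 + 32/9)/(μ**2 - μ/2 + 5/4)**2, whose expansion matches every shown term.
Denominator factor (μ**2 - μ/2 + 5/4)^2: discriminant -19/4, complex-conjugate roots (1/4) + ((1/4)*sqrt(19))*i and (1/4) - ((1/4)*sqrt(19))*i; poles of order 2, moduli (1/2)*sqrt(5) and (1/2)*sqrt(5).
The radius of convergence is the smallest modulus among the singular points: (1/2)*sqrt(5).


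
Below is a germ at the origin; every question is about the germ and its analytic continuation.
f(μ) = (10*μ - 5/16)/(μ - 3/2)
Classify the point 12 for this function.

The point is a regular point.

Denominator factors: μ - 3/2 = 21/2 at μ = 12 — none vanishes.
So the germ continues analytically to 12.


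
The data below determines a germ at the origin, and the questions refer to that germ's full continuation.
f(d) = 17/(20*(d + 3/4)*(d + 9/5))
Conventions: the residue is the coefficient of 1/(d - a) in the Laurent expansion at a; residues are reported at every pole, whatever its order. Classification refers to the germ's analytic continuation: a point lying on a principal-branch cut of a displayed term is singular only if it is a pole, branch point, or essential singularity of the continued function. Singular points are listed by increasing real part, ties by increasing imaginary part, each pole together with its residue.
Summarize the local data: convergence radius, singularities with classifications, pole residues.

Denominator factor (d + 3/4): pole of order 1 at -3/4, modulus 3/4.
Denominator factor (d + 9/5): pole of order 1 at -9/5, modulus 9/5.
The radius of convergence is the smallest modulus among the singular points: 3/4.
At the order-1 pole -9/5 set g(d) = (d - (-9/5))*f(d) = 17/(20*(d + 3/4)).
Simple pole: residue = g(a) at a = -9/5, which is -17/21.
At the order-1 pole -3/4 set g(d) = (d - (-3/4))*f(d) = 17/(20*(d + 9/5)).
Simple pole: residue = g(a) at a = -3/4, which is 17/21.
List the singular points by increasing real part (a conjugate pair: the negative imaginary part first).

Radius of convergence at 0: 3/4.
At -9/5: a pole of order 1; residue -17/21.
At -3/4: a pole of order 1; residue 17/21.


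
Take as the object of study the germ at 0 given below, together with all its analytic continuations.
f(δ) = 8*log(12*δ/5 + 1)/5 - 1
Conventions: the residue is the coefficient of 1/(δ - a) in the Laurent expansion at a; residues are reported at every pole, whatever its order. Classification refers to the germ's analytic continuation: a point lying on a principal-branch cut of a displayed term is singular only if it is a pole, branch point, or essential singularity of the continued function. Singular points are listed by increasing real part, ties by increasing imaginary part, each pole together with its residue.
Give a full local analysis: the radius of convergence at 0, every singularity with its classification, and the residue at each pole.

Radius of convergence at 0: 5/12.
At -5/12: a logarithmic branch point.

Branch term (8/5)*log(1 - δ/(-5/12)): its argument vanishes at δ = -5/12, a logarithmic branch point, modulus 5/12.
The radius of convergence is the smallest modulus among the singular points: 5/12.
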